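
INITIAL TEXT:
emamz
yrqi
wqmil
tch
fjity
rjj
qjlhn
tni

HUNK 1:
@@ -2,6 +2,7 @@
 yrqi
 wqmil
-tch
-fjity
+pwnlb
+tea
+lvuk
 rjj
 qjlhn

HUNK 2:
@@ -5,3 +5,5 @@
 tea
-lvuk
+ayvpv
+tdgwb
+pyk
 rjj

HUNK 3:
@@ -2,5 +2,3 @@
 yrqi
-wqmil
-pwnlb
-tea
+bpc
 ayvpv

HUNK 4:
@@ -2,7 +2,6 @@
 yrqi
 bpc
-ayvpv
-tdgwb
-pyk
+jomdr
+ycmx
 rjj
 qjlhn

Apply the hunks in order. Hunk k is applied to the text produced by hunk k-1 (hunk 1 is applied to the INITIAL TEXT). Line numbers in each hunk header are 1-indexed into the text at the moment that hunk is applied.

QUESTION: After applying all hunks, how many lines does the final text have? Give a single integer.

Hunk 1: at line 2 remove [tch,fjity] add [pwnlb,tea,lvuk] -> 9 lines: emamz yrqi wqmil pwnlb tea lvuk rjj qjlhn tni
Hunk 2: at line 5 remove [lvuk] add [ayvpv,tdgwb,pyk] -> 11 lines: emamz yrqi wqmil pwnlb tea ayvpv tdgwb pyk rjj qjlhn tni
Hunk 3: at line 2 remove [wqmil,pwnlb,tea] add [bpc] -> 9 lines: emamz yrqi bpc ayvpv tdgwb pyk rjj qjlhn tni
Hunk 4: at line 2 remove [ayvpv,tdgwb,pyk] add [jomdr,ycmx] -> 8 lines: emamz yrqi bpc jomdr ycmx rjj qjlhn tni
Final line count: 8

Answer: 8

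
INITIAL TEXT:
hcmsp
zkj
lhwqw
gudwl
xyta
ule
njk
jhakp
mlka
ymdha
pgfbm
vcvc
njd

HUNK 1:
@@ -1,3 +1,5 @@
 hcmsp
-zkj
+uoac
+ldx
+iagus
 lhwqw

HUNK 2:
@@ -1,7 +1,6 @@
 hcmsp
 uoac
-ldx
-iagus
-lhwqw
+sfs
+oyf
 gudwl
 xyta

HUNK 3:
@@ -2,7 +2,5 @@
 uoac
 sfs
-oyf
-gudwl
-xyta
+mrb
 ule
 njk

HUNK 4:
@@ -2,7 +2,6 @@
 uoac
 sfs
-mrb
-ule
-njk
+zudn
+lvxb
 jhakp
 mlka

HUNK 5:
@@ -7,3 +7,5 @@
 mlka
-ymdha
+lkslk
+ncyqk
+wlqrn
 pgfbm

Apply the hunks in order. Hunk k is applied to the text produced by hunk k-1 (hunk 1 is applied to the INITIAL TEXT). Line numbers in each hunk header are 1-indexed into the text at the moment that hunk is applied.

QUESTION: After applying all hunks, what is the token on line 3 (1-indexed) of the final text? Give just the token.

Hunk 1: at line 1 remove [zkj] add [uoac,ldx,iagus] -> 15 lines: hcmsp uoac ldx iagus lhwqw gudwl xyta ule njk jhakp mlka ymdha pgfbm vcvc njd
Hunk 2: at line 1 remove [ldx,iagus,lhwqw] add [sfs,oyf] -> 14 lines: hcmsp uoac sfs oyf gudwl xyta ule njk jhakp mlka ymdha pgfbm vcvc njd
Hunk 3: at line 2 remove [oyf,gudwl,xyta] add [mrb] -> 12 lines: hcmsp uoac sfs mrb ule njk jhakp mlka ymdha pgfbm vcvc njd
Hunk 4: at line 2 remove [mrb,ule,njk] add [zudn,lvxb] -> 11 lines: hcmsp uoac sfs zudn lvxb jhakp mlka ymdha pgfbm vcvc njd
Hunk 5: at line 7 remove [ymdha] add [lkslk,ncyqk,wlqrn] -> 13 lines: hcmsp uoac sfs zudn lvxb jhakp mlka lkslk ncyqk wlqrn pgfbm vcvc njd
Final line 3: sfs

Answer: sfs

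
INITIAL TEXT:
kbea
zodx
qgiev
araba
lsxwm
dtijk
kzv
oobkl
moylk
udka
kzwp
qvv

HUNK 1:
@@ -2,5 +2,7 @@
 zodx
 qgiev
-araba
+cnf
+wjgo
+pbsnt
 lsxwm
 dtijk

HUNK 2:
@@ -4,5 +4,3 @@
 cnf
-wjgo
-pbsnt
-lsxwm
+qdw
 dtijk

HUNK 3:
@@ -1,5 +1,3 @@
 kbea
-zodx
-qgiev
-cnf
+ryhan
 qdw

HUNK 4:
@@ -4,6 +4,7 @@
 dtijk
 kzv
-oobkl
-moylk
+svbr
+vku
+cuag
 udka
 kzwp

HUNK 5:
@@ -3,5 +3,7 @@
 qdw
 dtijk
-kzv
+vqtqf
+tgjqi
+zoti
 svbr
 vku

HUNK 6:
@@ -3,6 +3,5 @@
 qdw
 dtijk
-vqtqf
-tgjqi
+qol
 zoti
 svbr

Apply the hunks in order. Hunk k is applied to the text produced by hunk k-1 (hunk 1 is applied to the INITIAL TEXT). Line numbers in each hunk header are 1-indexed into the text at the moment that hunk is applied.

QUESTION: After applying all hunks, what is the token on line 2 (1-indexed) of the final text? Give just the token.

Answer: ryhan

Derivation:
Hunk 1: at line 2 remove [araba] add [cnf,wjgo,pbsnt] -> 14 lines: kbea zodx qgiev cnf wjgo pbsnt lsxwm dtijk kzv oobkl moylk udka kzwp qvv
Hunk 2: at line 4 remove [wjgo,pbsnt,lsxwm] add [qdw] -> 12 lines: kbea zodx qgiev cnf qdw dtijk kzv oobkl moylk udka kzwp qvv
Hunk 3: at line 1 remove [zodx,qgiev,cnf] add [ryhan] -> 10 lines: kbea ryhan qdw dtijk kzv oobkl moylk udka kzwp qvv
Hunk 4: at line 4 remove [oobkl,moylk] add [svbr,vku,cuag] -> 11 lines: kbea ryhan qdw dtijk kzv svbr vku cuag udka kzwp qvv
Hunk 5: at line 3 remove [kzv] add [vqtqf,tgjqi,zoti] -> 13 lines: kbea ryhan qdw dtijk vqtqf tgjqi zoti svbr vku cuag udka kzwp qvv
Hunk 6: at line 3 remove [vqtqf,tgjqi] add [qol] -> 12 lines: kbea ryhan qdw dtijk qol zoti svbr vku cuag udka kzwp qvv
Final line 2: ryhan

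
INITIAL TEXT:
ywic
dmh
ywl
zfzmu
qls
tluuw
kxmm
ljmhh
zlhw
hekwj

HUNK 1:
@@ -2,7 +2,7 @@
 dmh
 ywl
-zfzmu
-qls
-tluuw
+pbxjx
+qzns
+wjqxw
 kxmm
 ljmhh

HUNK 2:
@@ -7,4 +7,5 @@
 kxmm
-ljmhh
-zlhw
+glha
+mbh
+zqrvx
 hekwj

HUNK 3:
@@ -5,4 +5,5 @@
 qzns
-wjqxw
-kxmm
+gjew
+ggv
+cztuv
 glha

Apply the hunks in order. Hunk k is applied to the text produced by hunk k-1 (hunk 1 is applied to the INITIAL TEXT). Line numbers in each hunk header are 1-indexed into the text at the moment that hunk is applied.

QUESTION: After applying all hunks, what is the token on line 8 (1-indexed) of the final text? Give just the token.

Hunk 1: at line 2 remove [zfzmu,qls,tluuw] add [pbxjx,qzns,wjqxw] -> 10 lines: ywic dmh ywl pbxjx qzns wjqxw kxmm ljmhh zlhw hekwj
Hunk 2: at line 7 remove [ljmhh,zlhw] add [glha,mbh,zqrvx] -> 11 lines: ywic dmh ywl pbxjx qzns wjqxw kxmm glha mbh zqrvx hekwj
Hunk 3: at line 5 remove [wjqxw,kxmm] add [gjew,ggv,cztuv] -> 12 lines: ywic dmh ywl pbxjx qzns gjew ggv cztuv glha mbh zqrvx hekwj
Final line 8: cztuv

Answer: cztuv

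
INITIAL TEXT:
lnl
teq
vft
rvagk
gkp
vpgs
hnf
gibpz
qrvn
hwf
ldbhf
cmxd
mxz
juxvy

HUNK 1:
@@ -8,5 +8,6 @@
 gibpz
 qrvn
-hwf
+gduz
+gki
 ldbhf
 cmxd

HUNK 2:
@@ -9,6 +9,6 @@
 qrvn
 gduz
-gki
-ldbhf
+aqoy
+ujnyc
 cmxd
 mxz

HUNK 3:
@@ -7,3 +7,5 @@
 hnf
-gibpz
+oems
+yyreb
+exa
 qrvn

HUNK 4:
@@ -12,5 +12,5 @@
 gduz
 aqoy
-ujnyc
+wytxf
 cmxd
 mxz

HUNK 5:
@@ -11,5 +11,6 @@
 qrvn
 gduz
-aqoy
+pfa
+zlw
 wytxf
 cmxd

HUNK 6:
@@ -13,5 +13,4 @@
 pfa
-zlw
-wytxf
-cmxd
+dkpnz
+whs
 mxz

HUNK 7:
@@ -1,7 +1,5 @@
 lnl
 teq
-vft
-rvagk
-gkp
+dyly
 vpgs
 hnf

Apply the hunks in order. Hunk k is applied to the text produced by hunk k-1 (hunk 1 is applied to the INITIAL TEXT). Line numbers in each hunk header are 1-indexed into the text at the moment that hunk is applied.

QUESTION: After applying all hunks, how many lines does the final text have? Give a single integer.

Hunk 1: at line 8 remove [hwf] add [gduz,gki] -> 15 lines: lnl teq vft rvagk gkp vpgs hnf gibpz qrvn gduz gki ldbhf cmxd mxz juxvy
Hunk 2: at line 9 remove [gki,ldbhf] add [aqoy,ujnyc] -> 15 lines: lnl teq vft rvagk gkp vpgs hnf gibpz qrvn gduz aqoy ujnyc cmxd mxz juxvy
Hunk 3: at line 7 remove [gibpz] add [oems,yyreb,exa] -> 17 lines: lnl teq vft rvagk gkp vpgs hnf oems yyreb exa qrvn gduz aqoy ujnyc cmxd mxz juxvy
Hunk 4: at line 12 remove [ujnyc] add [wytxf] -> 17 lines: lnl teq vft rvagk gkp vpgs hnf oems yyreb exa qrvn gduz aqoy wytxf cmxd mxz juxvy
Hunk 5: at line 11 remove [aqoy] add [pfa,zlw] -> 18 lines: lnl teq vft rvagk gkp vpgs hnf oems yyreb exa qrvn gduz pfa zlw wytxf cmxd mxz juxvy
Hunk 6: at line 13 remove [zlw,wytxf,cmxd] add [dkpnz,whs] -> 17 lines: lnl teq vft rvagk gkp vpgs hnf oems yyreb exa qrvn gduz pfa dkpnz whs mxz juxvy
Hunk 7: at line 1 remove [vft,rvagk,gkp] add [dyly] -> 15 lines: lnl teq dyly vpgs hnf oems yyreb exa qrvn gduz pfa dkpnz whs mxz juxvy
Final line count: 15

Answer: 15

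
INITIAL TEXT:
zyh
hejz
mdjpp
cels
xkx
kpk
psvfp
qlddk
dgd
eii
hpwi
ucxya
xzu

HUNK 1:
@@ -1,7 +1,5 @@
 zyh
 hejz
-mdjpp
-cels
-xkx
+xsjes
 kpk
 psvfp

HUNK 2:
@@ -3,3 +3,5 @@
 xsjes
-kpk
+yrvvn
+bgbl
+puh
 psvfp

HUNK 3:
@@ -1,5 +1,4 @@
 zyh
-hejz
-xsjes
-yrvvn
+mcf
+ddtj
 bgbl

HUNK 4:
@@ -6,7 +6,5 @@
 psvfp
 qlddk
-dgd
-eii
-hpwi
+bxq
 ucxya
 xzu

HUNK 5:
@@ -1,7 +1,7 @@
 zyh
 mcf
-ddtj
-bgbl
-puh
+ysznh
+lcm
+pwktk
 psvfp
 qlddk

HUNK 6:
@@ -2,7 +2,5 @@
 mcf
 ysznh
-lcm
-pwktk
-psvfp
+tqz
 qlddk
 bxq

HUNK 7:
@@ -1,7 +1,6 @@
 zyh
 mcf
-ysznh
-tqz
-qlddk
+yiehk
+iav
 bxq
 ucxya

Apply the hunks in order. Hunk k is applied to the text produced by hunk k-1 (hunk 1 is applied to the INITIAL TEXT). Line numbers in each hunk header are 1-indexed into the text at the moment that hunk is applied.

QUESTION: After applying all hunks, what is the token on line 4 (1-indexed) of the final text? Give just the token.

Hunk 1: at line 1 remove [mdjpp,cels,xkx] add [xsjes] -> 11 lines: zyh hejz xsjes kpk psvfp qlddk dgd eii hpwi ucxya xzu
Hunk 2: at line 3 remove [kpk] add [yrvvn,bgbl,puh] -> 13 lines: zyh hejz xsjes yrvvn bgbl puh psvfp qlddk dgd eii hpwi ucxya xzu
Hunk 3: at line 1 remove [hejz,xsjes,yrvvn] add [mcf,ddtj] -> 12 lines: zyh mcf ddtj bgbl puh psvfp qlddk dgd eii hpwi ucxya xzu
Hunk 4: at line 6 remove [dgd,eii,hpwi] add [bxq] -> 10 lines: zyh mcf ddtj bgbl puh psvfp qlddk bxq ucxya xzu
Hunk 5: at line 1 remove [ddtj,bgbl,puh] add [ysznh,lcm,pwktk] -> 10 lines: zyh mcf ysznh lcm pwktk psvfp qlddk bxq ucxya xzu
Hunk 6: at line 2 remove [lcm,pwktk,psvfp] add [tqz] -> 8 lines: zyh mcf ysznh tqz qlddk bxq ucxya xzu
Hunk 7: at line 1 remove [ysznh,tqz,qlddk] add [yiehk,iav] -> 7 lines: zyh mcf yiehk iav bxq ucxya xzu
Final line 4: iav

Answer: iav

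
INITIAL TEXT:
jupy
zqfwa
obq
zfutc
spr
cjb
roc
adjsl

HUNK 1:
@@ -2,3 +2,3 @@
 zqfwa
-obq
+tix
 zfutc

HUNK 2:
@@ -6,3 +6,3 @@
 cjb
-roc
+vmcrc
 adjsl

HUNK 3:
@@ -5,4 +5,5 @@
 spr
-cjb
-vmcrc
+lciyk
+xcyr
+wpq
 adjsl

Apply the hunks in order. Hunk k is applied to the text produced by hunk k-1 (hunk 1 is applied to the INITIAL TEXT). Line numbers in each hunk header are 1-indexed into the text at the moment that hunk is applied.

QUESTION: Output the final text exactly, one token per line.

Answer: jupy
zqfwa
tix
zfutc
spr
lciyk
xcyr
wpq
adjsl

Derivation:
Hunk 1: at line 2 remove [obq] add [tix] -> 8 lines: jupy zqfwa tix zfutc spr cjb roc adjsl
Hunk 2: at line 6 remove [roc] add [vmcrc] -> 8 lines: jupy zqfwa tix zfutc spr cjb vmcrc adjsl
Hunk 3: at line 5 remove [cjb,vmcrc] add [lciyk,xcyr,wpq] -> 9 lines: jupy zqfwa tix zfutc spr lciyk xcyr wpq adjsl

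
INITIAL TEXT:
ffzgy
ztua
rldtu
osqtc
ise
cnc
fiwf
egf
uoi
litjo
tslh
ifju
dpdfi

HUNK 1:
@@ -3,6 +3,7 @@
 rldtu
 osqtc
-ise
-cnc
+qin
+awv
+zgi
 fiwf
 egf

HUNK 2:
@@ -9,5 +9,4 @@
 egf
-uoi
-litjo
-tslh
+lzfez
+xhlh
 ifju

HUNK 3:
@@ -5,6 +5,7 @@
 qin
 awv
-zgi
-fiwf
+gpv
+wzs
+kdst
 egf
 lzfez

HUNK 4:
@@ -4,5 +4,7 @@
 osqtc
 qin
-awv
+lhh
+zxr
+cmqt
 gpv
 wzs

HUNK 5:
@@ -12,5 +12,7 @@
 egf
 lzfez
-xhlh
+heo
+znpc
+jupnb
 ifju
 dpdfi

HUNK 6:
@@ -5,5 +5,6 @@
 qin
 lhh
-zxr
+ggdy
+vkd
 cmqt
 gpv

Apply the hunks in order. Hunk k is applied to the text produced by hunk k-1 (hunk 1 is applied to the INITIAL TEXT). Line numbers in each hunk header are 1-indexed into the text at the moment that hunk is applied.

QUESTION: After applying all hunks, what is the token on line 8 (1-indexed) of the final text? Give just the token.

Answer: vkd

Derivation:
Hunk 1: at line 3 remove [ise,cnc] add [qin,awv,zgi] -> 14 lines: ffzgy ztua rldtu osqtc qin awv zgi fiwf egf uoi litjo tslh ifju dpdfi
Hunk 2: at line 9 remove [uoi,litjo,tslh] add [lzfez,xhlh] -> 13 lines: ffzgy ztua rldtu osqtc qin awv zgi fiwf egf lzfez xhlh ifju dpdfi
Hunk 3: at line 5 remove [zgi,fiwf] add [gpv,wzs,kdst] -> 14 lines: ffzgy ztua rldtu osqtc qin awv gpv wzs kdst egf lzfez xhlh ifju dpdfi
Hunk 4: at line 4 remove [awv] add [lhh,zxr,cmqt] -> 16 lines: ffzgy ztua rldtu osqtc qin lhh zxr cmqt gpv wzs kdst egf lzfez xhlh ifju dpdfi
Hunk 5: at line 12 remove [xhlh] add [heo,znpc,jupnb] -> 18 lines: ffzgy ztua rldtu osqtc qin lhh zxr cmqt gpv wzs kdst egf lzfez heo znpc jupnb ifju dpdfi
Hunk 6: at line 5 remove [zxr] add [ggdy,vkd] -> 19 lines: ffzgy ztua rldtu osqtc qin lhh ggdy vkd cmqt gpv wzs kdst egf lzfez heo znpc jupnb ifju dpdfi
Final line 8: vkd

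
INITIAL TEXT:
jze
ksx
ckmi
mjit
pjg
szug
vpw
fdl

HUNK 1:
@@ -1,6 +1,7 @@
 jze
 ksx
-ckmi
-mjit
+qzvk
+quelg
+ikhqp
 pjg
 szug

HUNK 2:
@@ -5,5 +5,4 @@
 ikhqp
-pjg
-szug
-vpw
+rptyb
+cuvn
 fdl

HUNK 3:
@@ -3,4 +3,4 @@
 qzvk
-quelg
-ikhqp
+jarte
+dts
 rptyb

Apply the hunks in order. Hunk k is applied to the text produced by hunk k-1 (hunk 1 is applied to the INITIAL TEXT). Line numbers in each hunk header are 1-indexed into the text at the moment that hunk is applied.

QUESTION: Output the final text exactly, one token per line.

Answer: jze
ksx
qzvk
jarte
dts
rptyb
cuvn
fdl

Derivation:
Hunk 1: at line 1 remove [ckmi,mjit] add [qzvk,quelg,ikhqp] -> 9 lines: jze ksx qzvk quelg ikhqp pjg szug vpw fdl
Hunk 2: at line 5 remove [pjg,szug,vpw] add [rptyb,cuvn] -> 8 lines: jze ksx qzvk quelg ikhqp rptyb cuvn fdl
Hunk 3: at line 3 remove [quelg,ikhqp] add [jarte,dts] -> 8 lines: jze ksx qzvk jarte dts rptyb cuvn fdl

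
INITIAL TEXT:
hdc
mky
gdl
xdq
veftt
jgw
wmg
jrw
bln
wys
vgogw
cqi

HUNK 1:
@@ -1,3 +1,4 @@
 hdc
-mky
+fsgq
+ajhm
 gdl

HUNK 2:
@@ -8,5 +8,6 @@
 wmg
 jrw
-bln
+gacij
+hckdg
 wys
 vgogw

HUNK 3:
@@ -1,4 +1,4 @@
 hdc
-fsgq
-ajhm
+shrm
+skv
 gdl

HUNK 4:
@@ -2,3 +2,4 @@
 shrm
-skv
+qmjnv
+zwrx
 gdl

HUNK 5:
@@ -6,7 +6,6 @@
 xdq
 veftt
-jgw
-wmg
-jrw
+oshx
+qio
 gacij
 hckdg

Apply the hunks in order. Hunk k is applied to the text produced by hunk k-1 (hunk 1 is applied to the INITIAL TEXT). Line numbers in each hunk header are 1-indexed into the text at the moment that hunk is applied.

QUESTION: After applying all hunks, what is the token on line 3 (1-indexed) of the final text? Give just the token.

Answer: qmjnv

Derivation:
Hunk 1: at line 1 remove [mky] add [fsgq,ajhm] -> 13 lines: hdc fsgq ajhm gdl xdq veftt jgw wmg jrw bln wys vgogw cqi
Hunk 2: at line 8 remove [bln] add [gacij,hckdg] -> 14 lines: hdc fsgq ajhm gdl xdq veftt jgw wmg jrw gacij hckdg wys vgogw cqi
Hunk 3: at line 1 remove [fsgq,ajhm] add [shrm,skv] -> 14 lines: hdc shrm skv gdl xdq veftt jgw wmg jrw gacij hckdg wys vgogw cqi
Hunk 4: at line 2 remove [skv] add [qmjnv,zwrx] -> 15 lines: hdc shrm qmjnv zwrx gdl xdq veftt jgw wmg jrw gacij hckdg wys vgogw cqi
Hunk 5: at line 6 remove [jgw,wmg,jrw] add [oshx,qio] -> 14 lines: hdc shrm qmjnv zwrx gdl xdq veftt oshx qio gacij hckdg wys vgogw cqi
Final line 3: qmjnv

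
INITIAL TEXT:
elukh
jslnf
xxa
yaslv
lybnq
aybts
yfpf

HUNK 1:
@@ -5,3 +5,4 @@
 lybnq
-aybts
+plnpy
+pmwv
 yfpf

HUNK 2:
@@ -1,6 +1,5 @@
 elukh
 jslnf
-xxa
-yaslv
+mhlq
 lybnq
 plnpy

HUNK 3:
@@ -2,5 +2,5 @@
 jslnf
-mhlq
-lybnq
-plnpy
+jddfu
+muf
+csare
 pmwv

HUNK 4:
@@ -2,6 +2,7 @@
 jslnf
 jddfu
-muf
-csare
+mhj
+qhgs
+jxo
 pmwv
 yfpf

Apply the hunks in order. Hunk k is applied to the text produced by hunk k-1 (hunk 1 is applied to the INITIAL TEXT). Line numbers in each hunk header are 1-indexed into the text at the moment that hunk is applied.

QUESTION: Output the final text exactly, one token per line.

Hunk 1: at line 5 remove [aybts] add [plnpy,pmwv] -> 8 lines: elukh jslnf xxa yaslv lybnq plnpy pmwv yfpf
Hunk 2: at line 1 remove [xxa,yaslv] add [mhlq] -> 7 lines: elukh jslnf mhlq lybnq plnpy pmwv yfpf
Hunk 3: at line 2 remove [mhlq,lybnq,plnpy] add [jddfu,muf,csare] -> 7 lines: elukh jslnf jddfu muf csare pmwv yfpf
Hunk 4: at line 2 remove [muf,csare] add [mhj,qhgs,jxo] -> 8 lines: elukh jslnf jddfu mhj qhgs jxo pmwv yfpf

Answer: elukh
jslnf
jddfu
mhj
qhgs
jxo
pmwv
yfpf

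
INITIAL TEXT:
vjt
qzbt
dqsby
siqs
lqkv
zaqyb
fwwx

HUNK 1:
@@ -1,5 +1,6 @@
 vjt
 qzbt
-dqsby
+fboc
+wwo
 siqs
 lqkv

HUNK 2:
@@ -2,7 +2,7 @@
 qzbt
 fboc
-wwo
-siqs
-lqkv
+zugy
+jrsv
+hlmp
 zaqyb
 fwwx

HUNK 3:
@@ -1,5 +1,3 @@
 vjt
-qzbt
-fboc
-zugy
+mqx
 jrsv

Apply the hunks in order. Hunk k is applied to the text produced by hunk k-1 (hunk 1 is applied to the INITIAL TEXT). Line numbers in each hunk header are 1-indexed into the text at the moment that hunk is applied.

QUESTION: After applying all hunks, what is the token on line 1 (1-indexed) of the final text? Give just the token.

Hunk 1: at line 1 remove [dqsby] add [fboc,wwo] -> 8 lines: vjt qzbt fboc wwo siqs lqkv zaqyb fwwx
Hunk 2: at line 2 remove [wwo,siqs,lqkv] add [zugy,jrsv,hlmp] -> 8 lines: vjt qzbt fboc zugy jrsv hlmp zaqyb fwwx
Hunk 3: at line 1 remove [qzbt,fboc,zugy] add [mqx] -> 6 lines: vjt mqx jrsv hlmp zaqyb fwwx
Final line 1: vjt

Answer: vjt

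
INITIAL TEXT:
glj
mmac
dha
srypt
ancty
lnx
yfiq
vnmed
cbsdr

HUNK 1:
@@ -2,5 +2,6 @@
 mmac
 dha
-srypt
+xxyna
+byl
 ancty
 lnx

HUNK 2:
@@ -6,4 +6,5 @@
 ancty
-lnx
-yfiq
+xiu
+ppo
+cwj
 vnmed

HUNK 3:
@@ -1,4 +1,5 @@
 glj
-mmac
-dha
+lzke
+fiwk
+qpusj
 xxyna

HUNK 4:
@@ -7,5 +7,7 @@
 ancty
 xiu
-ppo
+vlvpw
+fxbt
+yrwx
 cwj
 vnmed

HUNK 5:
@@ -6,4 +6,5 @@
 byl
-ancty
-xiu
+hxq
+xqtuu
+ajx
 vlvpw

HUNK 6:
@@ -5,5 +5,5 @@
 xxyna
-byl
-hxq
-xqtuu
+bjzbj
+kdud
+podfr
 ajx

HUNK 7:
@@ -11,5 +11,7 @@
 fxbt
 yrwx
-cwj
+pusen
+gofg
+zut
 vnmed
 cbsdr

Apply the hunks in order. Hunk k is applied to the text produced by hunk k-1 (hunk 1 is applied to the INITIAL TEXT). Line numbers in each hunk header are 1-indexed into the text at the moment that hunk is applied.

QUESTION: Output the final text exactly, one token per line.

Answer: glj
lzke
fiwk
qpusj
xxyna
bjzbj
kdud
podfr
ajx
vlvpw
fxbt
yrwx
pusen
gofg
zut
vnmed
cbsdr

Derivation:
Hunk 1: at line 2 remove [srypt] add [xxyna,byl] -> 10 lines: glj mmac dha xxyna byl ancty lnx yfiq vnmed cbsdr
Hunk 2: at line 6 remove [lnx,yfiq] add [xiu,ppo,cwj] -> 11 lines: glj mmac dha xxyna byl ancty xiu ppo cwj vnmed cbsdr
Hunk 3: at line 1 remove [mmac,dha] add [lzke,fiwk,qpusj] -> 12 lines: glj lzke fiwk qpusj xxyna byl ancty xiu ppo cwj vnmed cbsdr
Hunk 4: at line 7 remove [ppo] add [vlvpw,fxbt,yrwx] -> 14 lines: glj lzke fiwk qpusj xxyna byl ancty xiu vlvpw fxbt yrwx cwj vnmed cbsdr
Hunk 5: at line 6 remove [ancty,xiu] add [hxq,xqtuu,ajx] -> 15 lines: glj lzke fiwk qpusj xxyna byl hxq xqtuu ajx vlvpw fxbt yrwx cwj vnmed cbsdr
Hunk 6: at line 5 remove [byl,hxq,xqtuu] add [bjzbj,kdud,podfr] -> 15 lines: glj lzke fiwk qpusj xxyna bjzbj kdud podfr ajx vlvpw fxbt yrwx cwj vnmed cbsdr
Hunk 7: at line 11 remove [cwj] add [pusen,gofg,zut] -> 17 lines: glj lzke fiwk qpusj xxyna bjzbj kdud podfr ajx vlvpw fxbt yrwx pusen gofg zut vnmed cbsdr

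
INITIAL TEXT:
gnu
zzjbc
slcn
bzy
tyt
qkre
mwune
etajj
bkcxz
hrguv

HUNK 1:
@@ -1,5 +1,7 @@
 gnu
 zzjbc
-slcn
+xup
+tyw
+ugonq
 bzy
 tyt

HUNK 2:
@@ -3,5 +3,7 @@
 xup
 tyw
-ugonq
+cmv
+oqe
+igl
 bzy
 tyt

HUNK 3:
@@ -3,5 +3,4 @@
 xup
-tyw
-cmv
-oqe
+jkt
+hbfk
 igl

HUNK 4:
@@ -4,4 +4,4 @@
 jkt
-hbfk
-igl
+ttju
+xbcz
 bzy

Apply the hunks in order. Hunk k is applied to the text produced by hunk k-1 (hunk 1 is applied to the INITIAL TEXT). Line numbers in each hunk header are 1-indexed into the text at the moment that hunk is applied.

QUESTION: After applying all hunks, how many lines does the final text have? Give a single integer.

Answer: 13

Derivation:
Hunk 1: at line 1 remove [slcn] add [xup,tyw,ugonq] -> 12 lines: gnu zzjbc xup tyw ugonq bzy tyt qkre mwune etajj bkcxz hrguv
Hunk 2: at line 3 remove [ugonq] add [cmv,oqe,igl] -> 14 lines: gnu zzjbc xup tyw cmv oqe igl bzy tyt qkre mwune etajj bkcxz hrguv
Hunk 3: at line 3 remove [tyw,cmv,oqe] add [jkt,hbfk] -> 13 lines: gnu zzjbc xup jkt hbfk igl bzy tyt qkre mwune etajj bkcxz hrguv
Hunk 4: at line 4 remove [hbfk,igl] add [ttju,xbcz] -> 13 lines: gnu zzjbc xup jkt ttju xbcz bzy tyt qkre mwune etajj bkcxz hrguv
Final line count: 13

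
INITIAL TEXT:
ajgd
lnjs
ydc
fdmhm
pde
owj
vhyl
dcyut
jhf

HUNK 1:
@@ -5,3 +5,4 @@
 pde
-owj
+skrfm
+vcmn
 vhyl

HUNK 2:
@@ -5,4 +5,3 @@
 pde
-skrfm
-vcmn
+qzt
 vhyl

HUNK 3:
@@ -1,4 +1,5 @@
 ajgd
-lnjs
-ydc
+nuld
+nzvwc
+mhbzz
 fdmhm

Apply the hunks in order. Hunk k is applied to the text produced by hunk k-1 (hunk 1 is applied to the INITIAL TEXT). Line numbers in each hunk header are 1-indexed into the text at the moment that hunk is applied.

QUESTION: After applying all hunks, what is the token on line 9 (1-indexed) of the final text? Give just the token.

Answer: dcyut

Derivation:
Hunk 1: at line 5 remove [owj] add [skrfm,vcmn] -> 10 lines: ajgd lnjs ydc fdmhm pde skrfm vcmn vhyl dcyut jhf
Hunk 2: at line 5 remove [skrfm,vcmn] add [qzt] -> 9 lines: ajgd lnjs ydc fdmhm pde qzt vhyl dcyut jhf
Hunk 3: at line 1 remove [lnjs,ydc] add [nuld,nzvwc,mhbzz] -> 10 lines: ajgd nuld nzvwc mhbzz fdmhm pde qzt vhyl dcyut jhf
Final line 9: dcyut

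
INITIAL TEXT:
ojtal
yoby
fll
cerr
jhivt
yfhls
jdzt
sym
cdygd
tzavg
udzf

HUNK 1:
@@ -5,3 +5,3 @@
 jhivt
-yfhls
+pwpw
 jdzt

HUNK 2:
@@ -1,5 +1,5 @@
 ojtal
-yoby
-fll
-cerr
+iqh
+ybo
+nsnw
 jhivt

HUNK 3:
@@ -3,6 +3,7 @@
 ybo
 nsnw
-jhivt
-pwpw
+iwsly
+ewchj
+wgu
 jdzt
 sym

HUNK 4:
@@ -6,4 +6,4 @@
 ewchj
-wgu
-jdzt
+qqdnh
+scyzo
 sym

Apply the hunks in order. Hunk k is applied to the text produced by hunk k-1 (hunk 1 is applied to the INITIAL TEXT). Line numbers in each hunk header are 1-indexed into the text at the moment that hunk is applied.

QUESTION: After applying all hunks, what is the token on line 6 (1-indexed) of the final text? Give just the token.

Answer: ewchj

Derivation:
Hunk 1: at line 5 remove [yfhls] add [pwpw] -> 11 lines: ojtal yoby fll cerr jhivt pwpw jdzt sym cdygd tzavg udzf
Hunk 2: at line 1 remove [yoby,fll,cerr] add [iqh,ybo,nsnw] -> 11 lines: ojtal iqh ybo nsnw jhivt pwpw jdzt sym cdygd tzavg udzf
Hunk 3: at line 3 remove [jhivt,pwpw] add [iwsly,ewchj,wgu] -> 12 lines: ojtal iqh ybo nsnw iwsly ewchj wgu jdzt sym cdygd tzavg udzf
Hunk 4: at line 6 remove [wgu,jdzt] add [qqdnh,scyzo] -> 12 lines: ojtal iqh ybo nsnw iwsly ewchj qqdnh scyzo sym cdygd tzavg udzf
Final line 6: ewchj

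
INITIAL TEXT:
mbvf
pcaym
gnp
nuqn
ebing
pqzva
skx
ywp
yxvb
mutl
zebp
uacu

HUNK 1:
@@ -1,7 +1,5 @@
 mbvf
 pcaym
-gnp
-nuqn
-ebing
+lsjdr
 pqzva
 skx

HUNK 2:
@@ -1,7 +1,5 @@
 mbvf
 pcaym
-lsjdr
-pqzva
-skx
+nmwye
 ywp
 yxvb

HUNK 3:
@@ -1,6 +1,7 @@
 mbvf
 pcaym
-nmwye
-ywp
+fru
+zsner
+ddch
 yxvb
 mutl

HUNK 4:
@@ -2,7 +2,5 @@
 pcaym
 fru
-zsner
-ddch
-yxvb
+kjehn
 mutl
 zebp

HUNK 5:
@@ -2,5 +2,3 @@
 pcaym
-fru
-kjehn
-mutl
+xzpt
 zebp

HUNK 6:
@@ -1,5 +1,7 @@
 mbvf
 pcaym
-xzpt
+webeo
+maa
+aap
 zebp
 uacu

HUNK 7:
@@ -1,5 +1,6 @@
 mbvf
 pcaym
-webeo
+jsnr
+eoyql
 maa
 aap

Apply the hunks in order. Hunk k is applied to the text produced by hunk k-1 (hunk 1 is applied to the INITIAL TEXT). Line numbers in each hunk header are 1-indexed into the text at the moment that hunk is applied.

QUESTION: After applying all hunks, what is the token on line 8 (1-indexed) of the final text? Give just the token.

Hunk 1: at line 1 remove [gnp,nuqn,ebing] add [lsjdr] -> 10 lines: mbvf pcaym lsjdr pqzva skx ywp yxvb mutl zebp uacu
Hunk 2: at line 1 remove [lsjdr,pqzva,skx] add [nmwye] -> 8 lines: mbvf pcaym nmwye ywp yxvb mutl zebp uacu
Hunk 3: at line 1 remove [nmwye,ywp] add [fru,zsner,ddch] -> 9 lines: mbvf pcaym fru zsner ddch yxvb mutl zebp uacu
Hunk 4: at line 2 remove [zsner,ddch,yxvb] add [kjehn] -> 7 lines: mbvf pcaym fru kjehn mutl zebp uacu
Hunk 5: at line 2 remove [fru,kjehn,mutl] add [xzpt] -> 5 lines: mbvf pcaym xzpt zebp uacu
Hunk 6: at line 1 remove [xzpt] add [webeo,maa,aap] -> 7 lines: mbvf pcaym webeo maa aap zebp uacu
Hunk 7: at line 1 remove [webeo] add [jsnr,eoyql] -> 8 lines: mbvf pcaym jsnr eoyql maa aap zebp uacu
Final line 8: uacu

Answer: uacu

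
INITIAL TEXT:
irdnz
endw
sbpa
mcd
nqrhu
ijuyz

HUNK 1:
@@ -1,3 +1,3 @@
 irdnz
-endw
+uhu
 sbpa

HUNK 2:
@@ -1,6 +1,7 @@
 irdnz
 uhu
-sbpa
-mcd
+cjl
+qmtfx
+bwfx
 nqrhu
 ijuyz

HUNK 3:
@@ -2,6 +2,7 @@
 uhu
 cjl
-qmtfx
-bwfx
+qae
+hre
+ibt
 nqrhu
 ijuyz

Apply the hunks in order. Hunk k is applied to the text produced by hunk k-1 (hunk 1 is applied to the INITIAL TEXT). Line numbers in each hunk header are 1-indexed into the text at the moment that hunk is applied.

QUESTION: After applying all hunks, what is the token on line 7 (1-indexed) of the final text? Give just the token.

Answer: nqrhu

Derivation:
Hunk 1: at line 1 remove [endw] add [uhu] -> 6 lines: irdnz uhu sbpa mcd nqrhu ijuyz
Hunk 2: at line 1 remove [sbpa,mcd] add [cjl,qmtfx,bwfx] -> 7 lines: irdnz uhu cjl qmtfx bwfx nqrhu ijuyz
Hunk 3: at line 2 remove [qmtfx,bwfx] add [qae,hre,ibt] -> 8 lines: irdnz uhu cjl qae hre ibt nqrhu ijuyz
Final line 7: nqrhu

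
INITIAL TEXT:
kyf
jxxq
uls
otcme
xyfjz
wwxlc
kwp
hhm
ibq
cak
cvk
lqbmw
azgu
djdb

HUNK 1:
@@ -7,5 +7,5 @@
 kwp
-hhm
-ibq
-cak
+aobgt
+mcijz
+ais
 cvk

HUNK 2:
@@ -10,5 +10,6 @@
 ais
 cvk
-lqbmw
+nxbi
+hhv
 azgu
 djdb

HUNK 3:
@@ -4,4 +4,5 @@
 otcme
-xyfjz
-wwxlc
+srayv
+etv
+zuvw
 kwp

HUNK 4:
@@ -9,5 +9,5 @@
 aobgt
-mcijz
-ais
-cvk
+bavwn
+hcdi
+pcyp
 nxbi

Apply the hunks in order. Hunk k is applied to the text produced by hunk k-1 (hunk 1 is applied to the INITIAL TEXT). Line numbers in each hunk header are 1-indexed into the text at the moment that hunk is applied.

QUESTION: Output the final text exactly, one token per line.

Answer: kyf
jxxq
uls
otcme
srayv
etv
zuvw
kwp
aobgt
bavwn
hcdi
pcyp
nxbi
hhv
azgu
djdb

Derivation:
Hunk 1: at line 7 remove [hhm,ibq,cak] add [aobgt,mcijz,ais] -> 14 lines: kyf jxxq uls otcme xyfjz wwxlc kwp aobgt mcijz ais cvk lqbmw azgu djdb
Hunk 2: at line 10 remove [lqbmw] add [nxbi,hhv] -> 15 lines: kyf jxxq uls otcme xyfjz wwxlc kwp aobgt mcijz ais cvk nxbi hhv azgu djdb
Hunk 3: at line 4 remove [xyfjz,wwxlc] add [srayv,etv,zuvw] -> 16 lines: kyf jxxq uls otcme srayv etv zuvw kwp aobgt mcijz ais cvk nxbi hhv azgu djdb
Hunk 4: at line 9 remove [mcijz,ais,cvk] add [bavwn,hcdi,pcyp] -> 16 lines: kyf jxxq uls otcme srayv etv zuvw kwp aobgt bavwn hcdi pcyp nxbi hhv azgu djdb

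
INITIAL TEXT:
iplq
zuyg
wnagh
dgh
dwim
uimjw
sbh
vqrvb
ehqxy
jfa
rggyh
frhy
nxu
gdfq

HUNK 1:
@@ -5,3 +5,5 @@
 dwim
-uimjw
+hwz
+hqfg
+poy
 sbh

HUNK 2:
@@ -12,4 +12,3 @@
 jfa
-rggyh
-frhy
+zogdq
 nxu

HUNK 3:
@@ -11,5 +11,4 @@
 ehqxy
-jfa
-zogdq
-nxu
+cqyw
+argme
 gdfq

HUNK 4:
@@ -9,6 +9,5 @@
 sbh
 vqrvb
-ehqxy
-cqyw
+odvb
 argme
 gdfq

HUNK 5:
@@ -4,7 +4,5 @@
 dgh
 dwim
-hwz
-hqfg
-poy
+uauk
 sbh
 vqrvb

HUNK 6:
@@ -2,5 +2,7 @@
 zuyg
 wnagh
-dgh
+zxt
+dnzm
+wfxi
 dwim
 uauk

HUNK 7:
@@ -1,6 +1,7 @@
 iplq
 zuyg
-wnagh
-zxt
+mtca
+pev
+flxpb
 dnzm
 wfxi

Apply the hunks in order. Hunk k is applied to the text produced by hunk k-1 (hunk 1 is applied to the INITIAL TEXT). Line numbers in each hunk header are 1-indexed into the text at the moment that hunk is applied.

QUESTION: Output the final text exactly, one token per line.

Answer: iplq
zuyg
mtca
pev
flxpb
dnzm
wfxi
dwim
uauk
sbh
vqrvb
odvb
argme
gdfq

Derivation:
Hunk 1: at line 5 remove [uimjw] add [hwz,hqfg,poy] -> 16 lines: iplq zuyg wnagh dgh dwim hwz hqfg poy sbh vqrvb ehqxy jfa rggyh frhy nxu gdfq
Hunk 2: at line 12 remove [rggyh,frhy] add [zogdq] -> 15 lines: iplq zuyg wnagh dgh dwim hwz hqfg poy sbh vqrvb ehqxy jfa zogdq nxu gdfq
Hunk 3: at line 11 remove [jfa,zogdq,nxu] add [cqyw,argme] -> 14 lines: iplq zuyg wnagh dgh dwim hwz hqfg poy sbh vqrvb ehqxy cqyw argme gdfq
Hunk 4: at line 9 remove [ehqxy,cqyw] add [odvb] -> 13 lines: iplq zuyg wnagh dgh dwim hwz hqfg poy sbh vqrvb odvb argme gdfq
Hunk 5: at line 4 remove [hwz,hqfg,poy] add [uauk] -> 11 lines: iplq zuyg wnagh dgh dwim uauk sbh vqrvb odvb argme gdfq
Hunk 6: at line 2 remove [dgh] add [zxt,dnzm,wfxi] -> 13 lines: iplq zuyg wnagh zxt dnzm wfxi dwim uauk sbh vqrvb odvb argme gdfq
Hunk 7: at line 1 remove [wnagh,zxt] add [mtca,pev,flxpb] -> 14 lines: iplq zuyg mtca pev flxpb dnzm wfxi dwim uauk sbh vqrvb odvb argme gdfq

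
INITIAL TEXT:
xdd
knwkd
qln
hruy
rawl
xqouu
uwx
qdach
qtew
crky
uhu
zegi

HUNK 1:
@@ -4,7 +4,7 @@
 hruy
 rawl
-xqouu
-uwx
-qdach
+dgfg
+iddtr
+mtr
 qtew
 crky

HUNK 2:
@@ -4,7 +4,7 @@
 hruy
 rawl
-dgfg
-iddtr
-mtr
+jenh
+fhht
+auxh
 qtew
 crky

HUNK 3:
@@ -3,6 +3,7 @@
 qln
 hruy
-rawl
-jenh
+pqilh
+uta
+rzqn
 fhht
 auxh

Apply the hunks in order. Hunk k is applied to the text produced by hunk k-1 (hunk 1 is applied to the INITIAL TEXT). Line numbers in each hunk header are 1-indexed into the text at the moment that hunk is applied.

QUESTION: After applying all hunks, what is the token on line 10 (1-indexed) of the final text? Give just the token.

Hunk 1: at line 4 remove [xqouu,uwx,qdach] add [dgfg,iddtr,mtr] -> 12 lines: xdd knwkd qln hruy rawl dgfg iddtr mtr qtew crky uhu zegi
Hunk 2: at line 4 remove [dgfg,iddtr,mtr] add [jenh,fhht,auxh] -> 12 lines: xdd knwkd qln hruy rawl jenh fhht auxh qtew crky uhu zegi
Hunk 3: at line 3 remove [rawl,jenh] add [pqilh,uta,rzqn] -> 13 lines: xdd knwkd qln hruy pqilh uta rzqn fhht auxh qtew crky uhu zegi
Final line 10: qtew

Answer: qtew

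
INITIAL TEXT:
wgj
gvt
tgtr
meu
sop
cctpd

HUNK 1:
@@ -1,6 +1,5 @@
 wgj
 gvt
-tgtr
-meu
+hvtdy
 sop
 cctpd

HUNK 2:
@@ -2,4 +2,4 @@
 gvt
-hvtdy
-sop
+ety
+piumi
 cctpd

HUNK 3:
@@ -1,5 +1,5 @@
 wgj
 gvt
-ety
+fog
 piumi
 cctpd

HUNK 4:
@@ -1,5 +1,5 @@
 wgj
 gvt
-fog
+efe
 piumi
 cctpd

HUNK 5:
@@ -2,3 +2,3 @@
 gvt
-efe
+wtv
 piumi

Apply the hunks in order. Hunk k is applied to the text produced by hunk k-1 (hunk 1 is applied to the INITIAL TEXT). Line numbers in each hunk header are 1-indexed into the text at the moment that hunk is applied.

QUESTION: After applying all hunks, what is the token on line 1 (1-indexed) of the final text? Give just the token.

Answer: wgj

Derivation:
Hunk 1: at line 1 remove [tgtr,meu] add [hvtdy] -> 5 lines: wgj gvt hvtdy sop cctpd
Hunk 2: at line 2 remove [hvtdy,sop] add [ety,piumi] -> 5 lines: wgj gvt ety piumi cctpd
Hunk 3: at line 1 remove [ety] add [fog] -> 5 lines: wgj gvt fog piumi cctpd
Hunk 4: at line 1 remove [fog] add [efe] -> 5 lines: wgj gvt efe piumi cctpd
Hunk 5: at line 2 remove [efe] add [wtv] -> 5 lines: wgj gvt wtv piumi cctpd
Final line 1: wgj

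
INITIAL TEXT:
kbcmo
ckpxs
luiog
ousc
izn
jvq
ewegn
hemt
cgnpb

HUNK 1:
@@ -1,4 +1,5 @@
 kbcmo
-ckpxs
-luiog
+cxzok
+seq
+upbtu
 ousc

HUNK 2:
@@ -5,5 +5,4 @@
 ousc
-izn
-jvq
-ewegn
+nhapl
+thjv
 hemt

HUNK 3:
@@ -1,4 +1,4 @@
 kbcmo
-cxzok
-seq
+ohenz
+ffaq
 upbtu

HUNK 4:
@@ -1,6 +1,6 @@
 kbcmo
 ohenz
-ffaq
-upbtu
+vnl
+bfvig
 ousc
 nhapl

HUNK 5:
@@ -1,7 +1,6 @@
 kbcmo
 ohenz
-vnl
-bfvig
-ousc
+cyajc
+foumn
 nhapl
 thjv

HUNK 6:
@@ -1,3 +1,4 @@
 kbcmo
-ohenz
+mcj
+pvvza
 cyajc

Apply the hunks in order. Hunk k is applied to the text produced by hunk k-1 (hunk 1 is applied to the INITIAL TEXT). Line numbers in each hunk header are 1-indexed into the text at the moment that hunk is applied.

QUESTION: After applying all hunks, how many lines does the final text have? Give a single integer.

Hunk 1: at line 1 remove [ckpxs,luiog] add [cxzok,seq,upbtu] -> 10 lines: kbcmo cxzok seq upbtu ousc izn jvq ewegn hemt cgnpb
Hunk 2: at line 5 remove [izn,jvq,ewegn] add [nhapl,thjv] -> 9 lines: kbcmo cxzok seq upbtu ousc nhapl thjv hemt cgnpb
Hunk 3: at line 1 remove [cxzok,seq] add [ohenz,ffaq] -> 9 lines: kbcmo ohenz ffaq upbtu ousc nhapl thjv hemt cgnpb
Hunk 4: at line 1 remove [ffaq,upbtu] add [vnl,bfvig] -> 9 lines: kbcmo ohenz vnl bfvig ousc nhapl thjv hemt cgnpb
Hunk 5: at line 1 remove [vnl,bfvig,ousc] add [cyajc,foumn] -> 8 lines: kbcmo ohenz cyajc foumn nhapl thjv hemt cgnpb
Hunk 6: at line 1 remove [ohenz] add [mcj,pvvza] -> 9 lines: kbcmo mcj pvvza cyajc foumn nhapl thjv hemt cgnpb
Final line count: 9

Answer: 9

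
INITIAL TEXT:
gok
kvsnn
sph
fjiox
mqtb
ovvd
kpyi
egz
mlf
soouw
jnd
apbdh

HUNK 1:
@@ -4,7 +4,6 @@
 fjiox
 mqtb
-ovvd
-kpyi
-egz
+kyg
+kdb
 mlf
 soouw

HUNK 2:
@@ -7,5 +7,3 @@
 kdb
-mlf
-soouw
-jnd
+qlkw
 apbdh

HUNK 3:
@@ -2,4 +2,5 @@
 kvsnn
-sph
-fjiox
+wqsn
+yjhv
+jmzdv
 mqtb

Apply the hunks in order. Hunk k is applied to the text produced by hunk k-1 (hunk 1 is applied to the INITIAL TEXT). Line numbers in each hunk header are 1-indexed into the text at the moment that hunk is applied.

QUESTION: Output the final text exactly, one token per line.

Hunk 1: at line 4 remove [ovvd,kpyi,egz] add [kyg,kdb] -> 11 lines: gok kvsnn sph fjiox mqtb kyg kdb mlf soouw jnd apbdh
Hunk 2: at line 7 remove [mlf,soouw,jnd] add [qlkw] -> 9 lines: gok kvsnn sph fjiox mqtb kyg kdb qlkw apbdh
Hunk 3: at line 2 remove [sph,fjiox] add [wqsn,yjhv,jmzdv] -> 10 lines: gok kvsnn wqsn yjhv jmzdv mqtb kyg kdb qlkw apbdh

Answer: gok
kvsnn
wqsn
yjhv
jmzdv
mqtb
kyg
kdb
qlkw
apbdh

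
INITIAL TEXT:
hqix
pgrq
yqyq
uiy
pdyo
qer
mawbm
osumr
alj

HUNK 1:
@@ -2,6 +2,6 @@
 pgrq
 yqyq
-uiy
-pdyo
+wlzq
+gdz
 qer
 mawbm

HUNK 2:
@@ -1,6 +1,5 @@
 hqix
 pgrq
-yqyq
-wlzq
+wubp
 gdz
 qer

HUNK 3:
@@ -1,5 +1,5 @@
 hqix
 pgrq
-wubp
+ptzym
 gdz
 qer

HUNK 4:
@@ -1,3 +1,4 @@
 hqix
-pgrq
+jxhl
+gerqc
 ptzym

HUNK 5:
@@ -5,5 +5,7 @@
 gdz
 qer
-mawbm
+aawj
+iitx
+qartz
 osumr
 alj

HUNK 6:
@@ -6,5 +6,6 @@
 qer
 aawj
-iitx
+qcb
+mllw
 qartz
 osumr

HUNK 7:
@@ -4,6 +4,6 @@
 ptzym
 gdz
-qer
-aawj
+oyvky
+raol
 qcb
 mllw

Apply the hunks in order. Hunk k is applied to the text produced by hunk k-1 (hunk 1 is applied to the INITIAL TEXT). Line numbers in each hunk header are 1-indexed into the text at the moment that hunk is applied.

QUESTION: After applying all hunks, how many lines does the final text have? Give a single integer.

Answer: 12

Derivation:
Hunk 1: at line 2 remove [uiy,pdyo] add [wlzq,gdz] -> 9 lines: hqix pgrq yqyq wlzq gdz qer mawbm osumr alj
Hunk 2: at line 1 remove [yqyq,wlzq] add [wubp] -> 8 lines: hqix pgrq wubp gdz qer mawbm osumr alj
Hunk 3: at line 1 remove [wubp] add [ptzym] -> 8 lines: hqix pgrq ptzym gdz qer mawbm osumr alj
Hunk 4: at line 1 remove [pgrq] add [jxhl,gerqc] -> 9 lines: hqix jxhl gerqc ptzym gdz qer mawbm osumr alj
Hunk 5: at line 5 remove [mawbm] add [aawj,iitx,qartz] -> 11 lines: hqix jxhl gerqc ptzym gdz qer aawj iitx qartz osumr alj
Hunk 6: at line 6 remove [iitx] add [qcb,mllw] -> 12 lines: hqix jxhl gerqc ptzym gdz qer aawj qcb mllw qartz osumr alj
Hunk 7: at line 4 remove [qer,aawj] add [oyvky,raol] -> 12 lines: hqix jxhl gerqc ptzym gdz oyvky raol qcb mllw qartz osumr alj
Final line count: 12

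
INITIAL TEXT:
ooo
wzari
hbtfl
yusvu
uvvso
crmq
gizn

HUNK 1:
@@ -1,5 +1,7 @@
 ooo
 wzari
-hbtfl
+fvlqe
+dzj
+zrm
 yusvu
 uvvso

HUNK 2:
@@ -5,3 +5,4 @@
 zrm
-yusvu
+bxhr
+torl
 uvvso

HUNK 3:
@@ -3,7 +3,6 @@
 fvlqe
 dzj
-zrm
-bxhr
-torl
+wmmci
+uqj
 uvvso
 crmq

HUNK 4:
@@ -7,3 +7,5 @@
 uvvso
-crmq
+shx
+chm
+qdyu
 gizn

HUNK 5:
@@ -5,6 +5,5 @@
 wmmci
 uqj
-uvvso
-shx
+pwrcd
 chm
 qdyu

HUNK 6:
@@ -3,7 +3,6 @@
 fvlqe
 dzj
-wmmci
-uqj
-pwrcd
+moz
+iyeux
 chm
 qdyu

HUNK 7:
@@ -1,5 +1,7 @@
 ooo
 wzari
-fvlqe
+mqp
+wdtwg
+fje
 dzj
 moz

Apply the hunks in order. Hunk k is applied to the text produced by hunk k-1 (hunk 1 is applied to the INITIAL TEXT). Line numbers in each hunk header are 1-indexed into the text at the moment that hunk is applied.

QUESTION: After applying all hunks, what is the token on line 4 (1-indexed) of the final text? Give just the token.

Answer: wdtwg

Derivation:
Hunk 1: at line 1 remove [hbtfl] add [fvlqe,dzj,zrm] -> 9 lines: ooo wzari fvlqe dzj zrm yusvu uvvso crmq gizn
Hunk 2: at line 5 remove [yusvu] add [bxhr,torl] -> 10 lines: ooo wzari fvlqe dzj zrm bxhr torl uvvso crmq gizn
Hunk 3: at line 3 remove [zrm,bxhr,torl] add [wmmci,uqj] -> 9 lines: ooo wzari fvlqe dzj wmmci uqj uvvso crmq gizn
Hunk 4: at line 7 remove [crmq] add [shx,chm,qdyu] -> 11 lines: ooo wzari fvlqe dzj wmmci uqj uvvso shx chm qdyu gizn
Hunk 5: at line 5 remove [uvvso,shx] add [pwrcd] -> 10 lines: ooo wzari fvlqe dzj wmmci uqj pwrcd chm qdyu gizn
Hunk 6: at line 3 remove [wmmci,uqj,pwrcd] add [moz,iyeux] -> 9 lines: ooo wzari fvlqe dzj moz iyeux chm qdyu gizn
Hunk 7: at line 1 remove [fvlqe] add [mqp,wdtwg,fje] -> 11 lines: ooo wzari mqp wdtwg fje dzj moz iyeux chm qdyu gizn
Final line 4: wdtwg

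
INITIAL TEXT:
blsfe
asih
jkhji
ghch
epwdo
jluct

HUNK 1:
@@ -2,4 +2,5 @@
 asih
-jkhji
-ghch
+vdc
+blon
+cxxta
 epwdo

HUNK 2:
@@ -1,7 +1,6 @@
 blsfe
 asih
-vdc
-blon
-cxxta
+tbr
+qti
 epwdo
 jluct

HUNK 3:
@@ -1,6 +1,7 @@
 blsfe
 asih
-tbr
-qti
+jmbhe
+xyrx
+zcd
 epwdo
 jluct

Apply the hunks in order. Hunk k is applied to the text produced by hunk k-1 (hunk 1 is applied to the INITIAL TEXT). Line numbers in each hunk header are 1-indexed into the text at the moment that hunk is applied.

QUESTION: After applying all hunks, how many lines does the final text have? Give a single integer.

Answer: 7

Derivation:
Hunk 1: at line 2 remove [jkhji,ghch] add [vdc,blon,cxxta] -> 7 lines: blsfe asih vdc blon cxxta epwdo jluct
Hunk 2: at line 1 remove [vdc,blon,cxxta] add [tbr,qti] -> 6 lines: blsfe asih tbr qti epwdo jluct
Hunk 3: at line 1 remove [tbr,qti] add [jmbhe,xyrx,zcd] -> 7 lines: blsfe asih jmbhe xyrx zcd epwdo jluct
Final line count: 7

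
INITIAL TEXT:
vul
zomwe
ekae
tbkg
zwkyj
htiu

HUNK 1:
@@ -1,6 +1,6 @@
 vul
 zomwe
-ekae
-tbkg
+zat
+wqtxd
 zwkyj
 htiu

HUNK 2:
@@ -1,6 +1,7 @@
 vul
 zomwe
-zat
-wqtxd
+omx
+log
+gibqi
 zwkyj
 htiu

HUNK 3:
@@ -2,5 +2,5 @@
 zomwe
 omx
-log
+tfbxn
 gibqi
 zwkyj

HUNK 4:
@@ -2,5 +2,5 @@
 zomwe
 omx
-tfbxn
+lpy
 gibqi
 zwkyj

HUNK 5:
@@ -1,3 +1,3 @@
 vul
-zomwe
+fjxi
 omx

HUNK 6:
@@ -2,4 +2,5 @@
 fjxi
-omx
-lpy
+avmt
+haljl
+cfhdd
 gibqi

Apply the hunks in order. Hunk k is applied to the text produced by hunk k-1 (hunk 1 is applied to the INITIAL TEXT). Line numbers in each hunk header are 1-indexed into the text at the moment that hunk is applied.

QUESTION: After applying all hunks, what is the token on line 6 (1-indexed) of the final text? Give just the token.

Answer: gibqi

Derivation:
Hunk 1: at line 1 remove [ekae,tbkg] add [zat,wqtxd] -> 6 lines: vul zomwe zat wqtxd zwkyj htiu
Hunk 2: at line 1 remove [zat,wqtxd] add [omx,log,gibqi] -> 7 lines: vul zomwe omx log gibqi zwkyj htiu
Hunk 3: at line 2 remove [log] add [tfbxn] -> 7 lines: vul zomwe omx tfbxn gibqi zwkyj htiu
Hunk 4: at line 2 remove [tfbxn] add [lpy] -> 7 lines: vul zomwe omx lpy gibqi zwkyj htiu
Hunk 5: at line 1 remove [zomwe] add [fjxi] -> 7 lines: vul fjxi omx lpy gibqi zwkyj htiu
Hunk 6: at line 2 remove [omx,lpy] add [avmt,haljl,cfhdd] -> 8 lines: vul fjxi avmt haljl cfhdd gibqi zwkyj htiu
Final line 6: gibqi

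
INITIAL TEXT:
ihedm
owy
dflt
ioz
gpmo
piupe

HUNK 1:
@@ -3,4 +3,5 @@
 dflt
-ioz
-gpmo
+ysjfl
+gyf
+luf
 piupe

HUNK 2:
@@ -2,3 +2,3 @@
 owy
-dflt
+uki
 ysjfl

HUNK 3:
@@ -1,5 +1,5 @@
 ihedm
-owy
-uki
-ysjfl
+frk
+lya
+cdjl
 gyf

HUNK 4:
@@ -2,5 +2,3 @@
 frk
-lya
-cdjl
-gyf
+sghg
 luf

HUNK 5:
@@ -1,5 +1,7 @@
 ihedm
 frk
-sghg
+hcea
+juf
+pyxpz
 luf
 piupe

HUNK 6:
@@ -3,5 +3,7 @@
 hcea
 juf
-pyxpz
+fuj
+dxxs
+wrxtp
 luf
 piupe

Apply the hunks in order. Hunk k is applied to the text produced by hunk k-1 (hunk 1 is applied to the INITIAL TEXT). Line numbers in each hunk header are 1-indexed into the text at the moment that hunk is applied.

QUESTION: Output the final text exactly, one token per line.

Answer: ihedm
frk
hcea
juf
fuj
dxxs
wrxtp
luf
piupe

Derivation:
Hunk 1: at line 3 remove [ioz,gpmo] add [ysjfl,gyf,luf] -> 7 lines: ihedm owy dflt ysjfl gyf luf piupe
Hunk 2: at line 2 remove [dflt] add [uki] -> 7 lines: ihedm owy uki ysjfl gyf luf piupe
Hunk 3: at line 1 remove [owy,uki,ysjfl] add [frk,lya,cdjl] -> 7 lines: ihedm frk lya cdjl gyf luf piupe
Hunk 4: at line 2 remove [lya,cdjl,gyf] add [sghg] -> 5 lines: ihedm frk sghg luf piupe
Hunk 5: at line 1 remove [sghg] add [hcea,juf,pyxpz] -> 7 lines: ihedm frk hcea juf pyxpz luf piupe
Hunk 6: at line 3 remove [pyxpz] add [fuj,dxxs,wrxtp] -> 9 lines: ihedm frk hcea juf fuj dxxs wrxtp luf piupe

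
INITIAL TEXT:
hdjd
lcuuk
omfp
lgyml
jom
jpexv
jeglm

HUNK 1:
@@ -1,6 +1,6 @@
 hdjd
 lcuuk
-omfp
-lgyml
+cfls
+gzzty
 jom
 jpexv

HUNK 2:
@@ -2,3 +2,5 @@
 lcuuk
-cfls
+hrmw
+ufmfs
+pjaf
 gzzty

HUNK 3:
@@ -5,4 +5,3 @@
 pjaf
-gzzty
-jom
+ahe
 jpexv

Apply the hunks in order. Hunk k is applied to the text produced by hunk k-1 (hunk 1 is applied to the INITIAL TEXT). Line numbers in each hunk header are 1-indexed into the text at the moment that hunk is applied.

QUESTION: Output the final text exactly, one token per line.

Answer: hdjd
lcuuk
hrmw
ufmfs
pjaf
ahe
jpexv
jeglm

Derivation:
Hunk 1: at line 1 remove [omfp,lgyml] add [cfls,gzzty] -> 7 lines: hdjd lcuuk cfls gzzty jom jpexv jeglm
Hunk 2: at line 2 remove [cfls] add [hrmw,ufmfs,pjaf] -> 9 lines: hdjd lcuuk hrmw ufmfs pjaf gzzty jom jpexv jeglm
Hunk 3: at line 5 remove [gzzty,jom] add [ahe] -> 8 lines: hdjd lcuuk hrmw ufmfs pjaf ahe jpexv jeglm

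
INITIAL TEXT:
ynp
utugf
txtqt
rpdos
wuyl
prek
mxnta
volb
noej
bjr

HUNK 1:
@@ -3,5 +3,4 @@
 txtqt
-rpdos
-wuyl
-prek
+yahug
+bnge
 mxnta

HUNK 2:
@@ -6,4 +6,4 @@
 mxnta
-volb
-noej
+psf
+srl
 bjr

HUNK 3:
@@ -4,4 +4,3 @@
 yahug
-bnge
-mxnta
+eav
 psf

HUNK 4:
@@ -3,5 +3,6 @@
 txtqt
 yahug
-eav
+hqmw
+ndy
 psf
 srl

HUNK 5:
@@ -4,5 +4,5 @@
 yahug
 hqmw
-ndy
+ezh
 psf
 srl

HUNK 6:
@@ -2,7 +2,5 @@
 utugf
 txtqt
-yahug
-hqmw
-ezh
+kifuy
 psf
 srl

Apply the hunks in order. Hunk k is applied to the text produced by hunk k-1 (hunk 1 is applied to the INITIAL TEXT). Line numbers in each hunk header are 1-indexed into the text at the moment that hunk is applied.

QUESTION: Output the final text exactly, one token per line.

Hunk 1: at line 3 remove [rpdos,wuyl,prek] add [yahug,bnge] -> 9 lines: ynp utugf txtqt yahug bnge mxnta volb noej bjr
Hunk 2: at line 6 remove [volb,noej] add [psf,srl] -> 9 lines: ynp utugf txtqt yahug bnge mxnta psf srl bjr
Hunk 3: at line 4 remove [bnge,mxnta] add [eav] -> 8 lines: ynp utugf txtqt yahug eav psf srl bjr
Hunk 4: at line 3 remove [eav] add [hqmw,ndy] -> 9 lines: ynp utugf txtqt yahug hqmw ndy psf srl bjr
Hunk 5: at line 4 remove [ndy] add [ezh] -> 9 lines: ynp utugf txtqt yahug hqmw ezh psf srl bjr
Hunk 6: at line 2 remove [yahug,hqmw,ezh] add [kifuy] -> 7 lines: ynp utugf txtqt kifuy psf srl bjr

Answer: ynp
utugf
txtqt
kifuy
psf
srl
bjr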